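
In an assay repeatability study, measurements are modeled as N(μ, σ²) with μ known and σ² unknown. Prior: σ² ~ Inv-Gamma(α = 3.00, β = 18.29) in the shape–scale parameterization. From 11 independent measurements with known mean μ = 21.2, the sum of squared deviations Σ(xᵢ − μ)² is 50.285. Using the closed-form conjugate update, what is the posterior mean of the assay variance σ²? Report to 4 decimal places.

5.7910

With known mean μ and an Inverse-Gamma(α, β) prior on σ², the Normal likelihood is conjugate: posterior is Inv-Gamma(α + n/2, β + Σ(xᵢ−μ)²/2).
Posterior: Inv-Gamma(3.00 + 11/2, 18.29 + 50.285/2) = Inv-Gamma(8.50, 43.4325).
E[σ²|data] = β/(α−1) = 43.4325/7.50 = 5.7910.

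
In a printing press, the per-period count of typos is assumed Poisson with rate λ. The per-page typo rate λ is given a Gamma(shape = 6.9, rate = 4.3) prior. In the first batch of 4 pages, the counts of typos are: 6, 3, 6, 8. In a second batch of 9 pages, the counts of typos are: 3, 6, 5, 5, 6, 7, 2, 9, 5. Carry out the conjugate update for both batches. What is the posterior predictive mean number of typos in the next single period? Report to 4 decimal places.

4.5029

With a Gamma(shape α, rate β) prior, the Poisson likelihood is conjugate: the posterior is Gamma(α + ΣXᵢ, β + n).
Batch 1: sum of counts S = 23 over n = 4 pages.
After batch 1: Gamma(α+S, β+n) = Gamma(6.9+23, 4.3+4) = Gamma(29.9, 8.3).
Batch 2: sum of counts S = 48 over n = 9 pages.
After batch 2: Gamma(α+S, β+n) = Gamma(29.9+48, 8.3+9) = Gamma(77.9, 17.3).
The predictive distribution for one future period is NegBinom with mean α/β = 4.5029.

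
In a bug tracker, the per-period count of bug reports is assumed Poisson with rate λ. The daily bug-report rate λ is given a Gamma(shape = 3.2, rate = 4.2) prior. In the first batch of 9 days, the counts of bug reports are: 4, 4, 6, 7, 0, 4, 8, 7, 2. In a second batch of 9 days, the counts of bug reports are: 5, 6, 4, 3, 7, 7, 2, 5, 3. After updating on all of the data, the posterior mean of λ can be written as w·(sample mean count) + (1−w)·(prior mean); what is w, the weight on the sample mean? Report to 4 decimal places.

With a Gamma(shape α, rate β) prior, the Poisson likelihood is conjugate: the posterior is Gamma(α + ΣXᵢ, β + n).
Total number of days: n = 9 + 9 = 18.
Posterior mean = (α₀+S)/(β₀+n) = [n/(β₀+n)]·(S/n) + [β₀/(β₀+n)]·(α₀/β₀), so only n and β₀ enter the weight.
Weight on data w = n/(β₀+n) = 18/(4.2+18) = 18/22.2 = 0.8108.

0.8108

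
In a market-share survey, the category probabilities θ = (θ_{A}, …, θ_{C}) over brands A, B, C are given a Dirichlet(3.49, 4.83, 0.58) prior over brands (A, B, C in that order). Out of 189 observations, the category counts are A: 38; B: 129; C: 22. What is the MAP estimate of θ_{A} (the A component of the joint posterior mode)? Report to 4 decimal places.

The Dirichlet prior is conjugate to the Multinomial likelihood: each posterior αⱼ = prior αⱼ + observed count nⱼ.
Posterior concentration: (41.49, 133.83, 22.58), total = 197.90.
Joint mode component: (α_{A}−1)/(Σα−K) = 40.49/194.90 = 0.2077.

0.2077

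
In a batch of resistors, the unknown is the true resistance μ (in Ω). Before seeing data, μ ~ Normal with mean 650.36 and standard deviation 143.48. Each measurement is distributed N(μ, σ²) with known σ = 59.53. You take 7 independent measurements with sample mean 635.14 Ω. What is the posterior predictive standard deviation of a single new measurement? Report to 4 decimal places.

For Normal data with known variance σ², a Normal(μ₀, σ₀²) prior on μ is conjugate. Posterior precision = 1/σ₀² + n/σ²; posterior mean is the precision-weighted average of μ₀ and x̄.
σ₀² = 143.48² = 20586.5104, σ² = 59.53² = 3543.8209; σ² + n·σ₀² = 3543.8209 + 7·20586.5104 = 147649.3937.
Posterior precision = 1/σ₀² + n/σ² = 1/20586.5104 + 7/3543.8209 = (σ² + n·σ₀²)/(σ₀²σ²) = 147649.3937/(20586.5104·3543.8209); posterior variance σₙ² = σ₀²σ²/(σ² + n·σ₀²) = 20586.5104·3543.8209/147649.3937 = 494.109078.
Predictive variance for one new observation = σₙ² + σ² = 20586.5104·3543.8209/147649.3937 + 3543.8209 = σ²·(σ₀² + 147649.3937)/147649.3937 = 3543.8209·168235.9041/147649.3937 = 4037.929978; SD = √(3543.8209·168235.9041/147649.3937) = 63.5447.

63.5447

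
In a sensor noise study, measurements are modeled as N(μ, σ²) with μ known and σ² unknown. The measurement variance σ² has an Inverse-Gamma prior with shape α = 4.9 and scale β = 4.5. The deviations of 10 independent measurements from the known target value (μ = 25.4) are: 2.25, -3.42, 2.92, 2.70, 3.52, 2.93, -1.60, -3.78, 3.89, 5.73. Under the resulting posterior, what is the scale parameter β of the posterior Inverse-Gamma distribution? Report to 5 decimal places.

With known mean μ and an Inverse-Gamma(α, β) prior on σ², the Normal likelihood is conjugate: posterior is Inv-Gamma(α + n/2, β + Σ(xᵢ−μ)²/2).
Σ(xᵢ−μ)² = (2.25)² + (-3.42)² + (2.92)² + (2.70)² + (3.52)² + (2.93)² + (-1.60)² + (-3.78)² + (3.89)² + (5.73)² = 118.3640.
Posterior: Inv-Gamma(4.9 + 10/2, 4.5 + 118.3640/2) = Inv-Gamma(9.90, 63.68200).
Posterior β = 63.68200.

63.68200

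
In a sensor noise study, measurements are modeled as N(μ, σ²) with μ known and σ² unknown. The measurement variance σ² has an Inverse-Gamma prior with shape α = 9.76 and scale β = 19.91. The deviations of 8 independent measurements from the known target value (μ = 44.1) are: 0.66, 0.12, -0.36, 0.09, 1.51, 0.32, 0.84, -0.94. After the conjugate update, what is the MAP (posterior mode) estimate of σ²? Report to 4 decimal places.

1.5034

With known mean μ and an Inverse-Gamma(α, β) prior on σ², the Normal likelihood is conjugate: posterior is Inv-Gamma(α + n/2, β + Σ(xᵢ−μ)²/2).
Σ(xᵢ−μ)² = (0.66)² + (0.12)² + (-0.36)² + (0.09)² + (1.51)² + (0.32)² + (0.84)² + (-0.94)² = 4.5594.
Posterior: Inv-Gamma(9.76 + 8/2, 19.91 + 4.5594/2) = Inv-Gamma(13.76, 22.18970).
Mode = β/(α+1) = 22.18970/14.76 = 1.5034.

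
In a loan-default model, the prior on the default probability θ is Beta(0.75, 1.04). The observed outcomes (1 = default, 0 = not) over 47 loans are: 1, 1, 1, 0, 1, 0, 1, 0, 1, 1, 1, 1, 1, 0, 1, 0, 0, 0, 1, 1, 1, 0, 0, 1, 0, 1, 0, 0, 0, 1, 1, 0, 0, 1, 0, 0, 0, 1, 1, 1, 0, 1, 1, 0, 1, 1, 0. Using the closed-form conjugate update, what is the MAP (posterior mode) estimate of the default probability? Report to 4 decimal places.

The Beta prior is conjugate to a Binomial/Bernoulli likelihood; the update adds successes to α and failures to β.
Posterior: Beta(α+k, β+n−k) = Beta(0.75+26, 1.04+21) = Beta(26.75, 22.04).
Mode of Beta(a,b) for a,b>1 is (a−1)/(a+b−2) = 25.75/46.79 = 0.5503.

0.5503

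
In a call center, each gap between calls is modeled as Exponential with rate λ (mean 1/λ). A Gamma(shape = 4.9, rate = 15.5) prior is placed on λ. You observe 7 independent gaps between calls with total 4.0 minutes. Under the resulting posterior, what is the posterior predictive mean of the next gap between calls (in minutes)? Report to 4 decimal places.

1.7890

With a Gamma(shape α, rate β) prior on the exponential rate λ, the posterior after n observations with total T = Σxᵢ is Gamma(α+n, β+T).
Posterior: Gamma(4.9+7, 15.5+4.0) = Gamma(11.9, 19.5).
The predictive distribution for the next observation is Lomax; its mean is β/(α−1) = 19.5/10.9 = 1.7890.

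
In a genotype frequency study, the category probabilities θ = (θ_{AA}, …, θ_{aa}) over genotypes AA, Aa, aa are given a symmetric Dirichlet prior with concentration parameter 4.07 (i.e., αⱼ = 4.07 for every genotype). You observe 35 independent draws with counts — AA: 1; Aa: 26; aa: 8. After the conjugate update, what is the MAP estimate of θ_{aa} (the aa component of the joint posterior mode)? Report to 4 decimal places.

0.2504

The Dirichlet prior is conjugate to the Multinomial likelihood: each posterior αⱼ = prior αⱼ + observed count nⱼ.
Posterior concentration: (5.07, 30.07, 12.07), total = 47.21.
Joint mode component: (α_{aa}−1)/(Σα−K) = 11.07/44.21 = 0.2504.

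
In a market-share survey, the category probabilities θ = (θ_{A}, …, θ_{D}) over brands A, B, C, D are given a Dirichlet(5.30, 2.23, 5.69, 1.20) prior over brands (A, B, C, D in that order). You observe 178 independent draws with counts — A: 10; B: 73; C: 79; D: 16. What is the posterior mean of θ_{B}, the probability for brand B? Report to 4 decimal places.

The Dirichlet prior is conjugate to the Multinomial likelihood: each posterior αⱼ = prior αⱼ + observed count nⱼ.
Posterior concentration: (15.30, 75.23, 84.69, 17.20), total = 192.42.
E[θ_{B}|data] = α_{B}/Σα = 75.23/192.42 = 0.3910.

0.3910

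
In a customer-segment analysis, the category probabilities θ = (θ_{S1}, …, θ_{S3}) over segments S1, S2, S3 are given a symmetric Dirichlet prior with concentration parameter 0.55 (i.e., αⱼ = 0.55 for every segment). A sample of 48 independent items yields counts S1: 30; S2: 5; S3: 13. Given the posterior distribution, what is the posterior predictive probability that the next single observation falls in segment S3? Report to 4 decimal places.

0.2729

The Dirichlet prior is conjugate to the Multinomial likelihood: each posterior αⱼ = prior αⱼ + observed count nⱼ.
Posterior concentration: (30.55, 5.55, 13.55), total = 49.65.
P(next = S3 | data) = α_{S3}/Σα = 0.2729.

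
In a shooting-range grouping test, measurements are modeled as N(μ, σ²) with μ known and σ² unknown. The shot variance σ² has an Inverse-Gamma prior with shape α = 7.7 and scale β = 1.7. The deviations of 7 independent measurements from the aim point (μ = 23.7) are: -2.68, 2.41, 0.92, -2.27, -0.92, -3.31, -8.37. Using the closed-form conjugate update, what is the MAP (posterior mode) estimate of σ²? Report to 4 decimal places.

With known mean μ and an Inverse-Gamma(α, β) prior on σ², the Normal likelihood is conjugate: posterior is Inv-Gamma(α + n/2, β + Σ(xᵢ−μ)²/2).
Σ(xᵢ−μ)² = (-2.68)² + (2.41)² + (0.92)² + (-2.27)² + (-0.92)² + (-3.31)² + (-8.37)² = 100.8492.
Posterior: Inv-Gamma(7.7 + 7/2, 1.7 + 100.8492/2) = Inv-Gamma(11.20, 52.12460).
Mode = β/(α+1) = 52.12460/12.20 = 4.2725.

4.2725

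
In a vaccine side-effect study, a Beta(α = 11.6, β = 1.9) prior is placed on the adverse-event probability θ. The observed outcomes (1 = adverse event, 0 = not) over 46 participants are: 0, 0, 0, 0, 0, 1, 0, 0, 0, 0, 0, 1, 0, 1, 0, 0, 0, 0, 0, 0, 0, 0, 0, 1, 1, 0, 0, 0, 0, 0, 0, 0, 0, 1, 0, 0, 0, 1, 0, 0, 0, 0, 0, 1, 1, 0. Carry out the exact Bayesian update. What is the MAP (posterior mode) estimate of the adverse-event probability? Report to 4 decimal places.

0.3409

The Beta prior is conjugate to a Binomial/Bernoulli likelihood; the update adds successes to α and failures to β.
Posterior: Beta(α+k, β+n−k) = Beta(11.6+9, 1.9+37) = Beta(20.6, 38.9).
Mode of Beta(a,b) for a,b>1 is (a−1)/(a+b−2) = 19.6/57.5 = 0.3409.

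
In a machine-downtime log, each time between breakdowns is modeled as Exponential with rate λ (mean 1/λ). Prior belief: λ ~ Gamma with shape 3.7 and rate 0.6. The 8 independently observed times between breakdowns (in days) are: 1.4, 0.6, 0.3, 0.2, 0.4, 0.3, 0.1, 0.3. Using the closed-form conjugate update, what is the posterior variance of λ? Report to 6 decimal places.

With a Gamma(shape α, rate β) prior on the exponential rate λ, the posterior after n observations with total T = Σxᵢ is Gamma(α+n, β+T).
Sum of observations T = 3.6 days; n = 8.
Posterior: Gamma(3.7+8, 0.6+3.6) = Gamma(11.7, 4.2).
Var = α/β² = 0.663265.

0.663265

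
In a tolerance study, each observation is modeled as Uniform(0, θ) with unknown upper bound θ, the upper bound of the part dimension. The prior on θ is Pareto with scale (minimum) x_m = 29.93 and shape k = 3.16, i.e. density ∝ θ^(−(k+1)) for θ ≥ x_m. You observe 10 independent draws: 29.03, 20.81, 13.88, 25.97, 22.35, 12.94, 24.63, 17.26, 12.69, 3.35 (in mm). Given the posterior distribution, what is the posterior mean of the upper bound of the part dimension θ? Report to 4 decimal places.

A Pareto(scale x_m, shape k) prior on the upper bound θ of Uniform(0, θ) is conjugate: posterior is Pareto(max(x_m, max xᵢ), k + n).
Sample maximum = 29.03; prior scale x_m = 29.93 → posterior scale = max = 29.93.
Posterior shape = 3.16 + 10 = 13.16.
E[θ|data] = k·x_m/(k−1) = 13.16·29.93/12.16 = 32.3913.

32.3913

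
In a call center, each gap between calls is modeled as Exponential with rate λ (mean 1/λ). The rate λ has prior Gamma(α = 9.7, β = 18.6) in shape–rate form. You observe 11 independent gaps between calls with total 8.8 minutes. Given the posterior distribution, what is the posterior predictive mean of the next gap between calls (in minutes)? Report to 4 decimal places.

1.3909

With a Gamma(shape α, rate β) prior on the exponential rate λ, the posterior after n observations with total T = Σxᵢ is Gamma(α+n, β+T).
Posterior: Gamma(9.7+11, 18.6+8.8) = Gamma(20.7, 27.4).
The predictive distribution for the next observation is Lomax; its mean is β/(α−1) = 27.4/19.7 = 1.3909.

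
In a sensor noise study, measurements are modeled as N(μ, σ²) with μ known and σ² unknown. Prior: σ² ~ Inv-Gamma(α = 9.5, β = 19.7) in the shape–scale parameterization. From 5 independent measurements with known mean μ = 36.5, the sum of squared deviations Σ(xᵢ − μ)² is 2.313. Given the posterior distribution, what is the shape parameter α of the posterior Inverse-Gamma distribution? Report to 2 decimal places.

12.00

With known mean μ and an Inverse-Gamma(α, β) prior on σ², the Normal likelihood is conjugate: posterior is Inv-Gamma(α + n/2, β + Σ(xᵢ−μ)²/2).
Posterior: Inv-Gamma(9.5 + 5/2, 19.7 + 2.313/2) = Inv-Gamma(12.00, 20.8565).
Posterior α = 12.00.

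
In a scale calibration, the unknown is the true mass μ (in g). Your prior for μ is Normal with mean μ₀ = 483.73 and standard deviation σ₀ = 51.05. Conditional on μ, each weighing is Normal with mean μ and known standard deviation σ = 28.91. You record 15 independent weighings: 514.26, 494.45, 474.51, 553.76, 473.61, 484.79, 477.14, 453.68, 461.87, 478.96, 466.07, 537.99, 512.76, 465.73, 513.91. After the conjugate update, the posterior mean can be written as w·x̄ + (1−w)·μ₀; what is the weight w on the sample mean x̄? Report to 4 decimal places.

For Normal data with known variance σ², a Normal(μ₀, σ₀²) prior on μ is conjugate. Posterior precision = 1/σ₀² + n/σ²; posterior mean is the precision-weighted average of μ₀ and x̄.
σ₀² = 51.05² = 2606.1025, σ² = 28.91² = 835.7881. Prior precision 1/σ₀² = 1/2606.1025; data precision n/σ² = 15/835.7881.
w = (n/σ²)/(1/σ₀² + n/σ²) = n·σ₀²/(σ² + n·σ₀²) = 15·2606.1025/(835.7881 + 15·2606.1025) = 39091.5375/39927.3256 = 0.9791.

0.9791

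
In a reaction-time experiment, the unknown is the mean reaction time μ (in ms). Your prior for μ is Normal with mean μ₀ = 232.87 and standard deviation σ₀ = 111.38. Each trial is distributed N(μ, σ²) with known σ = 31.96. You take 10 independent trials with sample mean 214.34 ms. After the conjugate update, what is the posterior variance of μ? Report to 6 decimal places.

For Normal data with known variance σ², a Normal(μ₀, σ₀²) prior on μ is conjugate. Posterior precision = 1/σ₀² + n/σ²; posterior mean is the precision-weighted average of μ₀ and x̄.
σ₀² = 111.38² = 12405.5044, σ² = 31.96² = 1021.4416; σ² + n·σ₀² = 1021.4416 + 10·12405.5044 = 125076.4856.
Posterior precision = 1/σ₀² + n/σ² = 1/12405.5044 + 10/1021.4416 = (σ² + n·σ₀²)/(σ₀²σ²) = 125076.4856/(12405.5044·1021.4416); posterior variance σₙ² = σ₀²σ²/(σ² + n·σ₀²) = 12405.5044·1021.4416/125076.4856 = 101.309996.

101.309996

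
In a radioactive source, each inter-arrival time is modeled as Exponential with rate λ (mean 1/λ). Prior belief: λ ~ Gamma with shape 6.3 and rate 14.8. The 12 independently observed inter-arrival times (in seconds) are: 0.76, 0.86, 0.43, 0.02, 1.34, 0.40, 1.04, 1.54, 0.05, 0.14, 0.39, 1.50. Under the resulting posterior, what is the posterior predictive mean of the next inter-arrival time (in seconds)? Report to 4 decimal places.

1.3451

With a Gamma(shape α, rate β) prior on the exponential rate λ, the posterior after n observations with total T = Σxᵢ is Gamma(α+n, β+T).
Sum of observations T = 8.47 seconds; n = 12.
Posterior: Gamma(6.3+12, 14.8+8.47) = Gamma(18.3, 23.27).
The predictive distribution for the next observation is Lomax; its mean is β/(α−1) = 23.27/17.3 = 1.3451.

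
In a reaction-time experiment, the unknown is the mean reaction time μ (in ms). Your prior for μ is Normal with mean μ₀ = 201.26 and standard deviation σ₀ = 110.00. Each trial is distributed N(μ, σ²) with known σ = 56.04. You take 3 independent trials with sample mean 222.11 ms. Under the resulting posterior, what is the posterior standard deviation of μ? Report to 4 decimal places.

31.0399

For Normal data with known variance σ², a Normal(μ₀, σ₀²) prior on μ is conjugate. Posterior precision = 1/σ₀² + n/σ²; posterior mean is the precision-weighted average of μ₀ and x̄.
σ₀² = 110.00² = 12100, σ² = 56.04² = 3140.4816; σ² + n·σ₀² = 3140.4816 + 3·12100 = 39440.4816.
Posterior precision = 1/σ₀² + n/σ² = 1/12100 + 3/3140.4816 = (σ² + n·σ₀²)/(σ₀²σ²) = 39440.4816/(12100·3140.4816); posterior variance σₙ² = σ₀²σ²/(σ² + n·σ₀²) = 12100·3140.4816/39440.4816 = 963.472702.
Posterior SD = √σₙ² = √(12100·3140.4816/39440.4816) = 31.0399.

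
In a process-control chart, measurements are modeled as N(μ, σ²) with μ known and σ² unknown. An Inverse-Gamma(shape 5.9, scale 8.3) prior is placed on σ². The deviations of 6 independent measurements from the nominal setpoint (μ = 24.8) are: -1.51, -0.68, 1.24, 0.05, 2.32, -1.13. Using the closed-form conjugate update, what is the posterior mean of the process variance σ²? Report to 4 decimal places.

With known mean μ and an Inverse-Gamma(α, β) prior on σ², the Normal likelihood is conjugate: posterior is Inv-Gamma(α + n/2, β + Σ(xᵢ−μ)²/2).
Σ(xᵢ−μ)² = (-1.51)² + (-0.68)² + (1.24)² + (0.05)² + (2.32)² + (-1.13)² = 10.9419.
Posterior: Inv-Gamma(5.9 + 6/2, 8.3 + 10.9419/2) = Inv-Gamma(8.90, 13.77095).
E[σ²|data] = β/(α−1) = 13.77095/7.90 = 1.7432.

1.7432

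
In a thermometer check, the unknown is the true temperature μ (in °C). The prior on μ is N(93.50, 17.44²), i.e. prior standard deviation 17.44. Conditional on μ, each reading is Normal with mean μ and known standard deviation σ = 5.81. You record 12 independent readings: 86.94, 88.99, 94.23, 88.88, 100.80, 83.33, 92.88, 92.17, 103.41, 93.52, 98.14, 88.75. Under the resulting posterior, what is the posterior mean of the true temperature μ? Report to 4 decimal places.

For Normal data with known variance σ², a Normal(μ₀, σ₀²) prior on μ is conjugate. Posterior precision = 1/σ₀² + n/σ²; posterior mean is the precision-weighted average of μ₀ and x̄.
Σxᵢ = 86.94 + 88.99 + 94.23 + 88.88 + 100.80 + 83.33 + 92.88 + 92.17 + 103.41 + 93.52 + 98.14 + 88.75 = 1112.04, so n·x̄ = 1112.04.
σ₀² = 17.44² = 304.1536, σ² = 5.81² = 33.7561; σ² + n·σ₀² = 33.7561 + 12·304.1536 = 3683.5993.
Posterior mean = (μ₀/σ₀² + n·x̄/σ²)/(1/σ₀² + n/σ²) = (σ²·μ₀ + σ₀²·n·x̄)/(σ² + n·σ₀²) = (33.7561·93.50 + 304.1536·1112.04)/3683.5993 = 341387.164694/3683.5993 = 92.6776.

92.6776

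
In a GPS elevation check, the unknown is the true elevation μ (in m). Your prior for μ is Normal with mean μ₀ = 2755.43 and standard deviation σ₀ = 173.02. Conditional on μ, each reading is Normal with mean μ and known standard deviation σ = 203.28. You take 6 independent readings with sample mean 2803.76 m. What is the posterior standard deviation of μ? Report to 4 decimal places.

For Normal data with known variance σ², a Normal(μ₀, σ₀²) prior on μ is conjugate. Posterior precision = 1/σ₀² + n/σ²; posterior mean is the precision-weighted average of μ₀ and x̄.
σ₀² = 173.02² = 29935.9204, σ² = 203.28² = 41322.7584; σ² + n·σ₀² = 41322.7584 + 6·29935.9204 = 220938.2808.
Posterior precision = 1/σ₀² + n/σ² = 1/29935.9204 + 6/41322.7584 = (σ² + n·σ₀²)/(σ₀²σ²) = 220938.2808/(29935.9204·41322.7584); posterior variance σₙ² = σ₀²σ²/(σ² + n·σ₀²) = 29935.9204·41322.7584/220938.2808 = 5599.006210.
Posterior SD = √σₙ² = √(29935.9204·41322.7584/220938.2808) = 74.8265.

74.8265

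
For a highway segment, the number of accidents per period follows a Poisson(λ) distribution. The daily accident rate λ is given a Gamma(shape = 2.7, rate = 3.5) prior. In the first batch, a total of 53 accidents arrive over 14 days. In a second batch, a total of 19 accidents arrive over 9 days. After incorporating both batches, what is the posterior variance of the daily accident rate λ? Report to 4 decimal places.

0.1064

With a Gamma(shape α, rate β) prior, the Poisson likelihood is conjugate: the posterior is Gamma(α + ΣXᵢ, β + n).
After batch 1: Gamma(α+S, β+n) = Gamma(2.7+53, 3.5+14) = Gamma(55.7, 17.5).
After batch 2: Gamma(α+S, β+n) = Gamma(55.7+19, 17.5+9) = Gamma(74.7, 26.5).
Var = α/β² = 74.7/26.5² = 0.1064.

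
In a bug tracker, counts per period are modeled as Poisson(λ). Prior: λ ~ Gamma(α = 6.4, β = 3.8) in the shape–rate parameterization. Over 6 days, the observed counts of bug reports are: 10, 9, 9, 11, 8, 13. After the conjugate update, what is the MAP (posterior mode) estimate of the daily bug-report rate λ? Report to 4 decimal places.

6.6735

With a Gamma(shape α, rate β) prior, the Poisson likelihood is conjugate: the posterior is Gamma(α + ΣXᵢ, β + n).
Sum of counts S = 60 over n = 6 days.
Posterior: Gamma(α+S, β+n) = Gamma(6.4+60, 3.8+6) = Gamma(66.4, 9.8).
Mode of Gamma(α,β) for α≥1 is (α−1)/β = 65.4/9.8 = 6.6735.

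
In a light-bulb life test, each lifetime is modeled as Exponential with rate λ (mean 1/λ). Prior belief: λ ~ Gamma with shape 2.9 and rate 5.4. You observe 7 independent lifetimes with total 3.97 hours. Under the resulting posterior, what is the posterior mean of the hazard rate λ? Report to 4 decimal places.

1.0566

With a Gamma(shape α, rate β) prior on the exponential rate λ, the posterior after n observations with total T = Σxᵢ is Gamma(α+n, β+T).
Posterior: Gamma(2.9+7, 5.4+3.97) = Gamma(9.9, 9.37).
Posterior mean of λ = α/β = 9.9/9.37 = 1.0566.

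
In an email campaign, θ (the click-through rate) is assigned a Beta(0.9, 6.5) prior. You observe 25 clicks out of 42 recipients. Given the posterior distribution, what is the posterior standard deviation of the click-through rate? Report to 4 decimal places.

The Beta prior is conjugate to a Binomial/Bernoulli likelihood; the update adds successes to α and failures to β.
Posterior: Beta(α+k, β+n−k) = Beta(0.9+25, 6.5+17) = Beta(25.9, 23.5).
Var = αβ/((α+β)²(α+β+1)) = 25.9·23.5/(49.4²·50.4) = 0.00494861; SD = √0.00494861 = 0.0703.

0.0703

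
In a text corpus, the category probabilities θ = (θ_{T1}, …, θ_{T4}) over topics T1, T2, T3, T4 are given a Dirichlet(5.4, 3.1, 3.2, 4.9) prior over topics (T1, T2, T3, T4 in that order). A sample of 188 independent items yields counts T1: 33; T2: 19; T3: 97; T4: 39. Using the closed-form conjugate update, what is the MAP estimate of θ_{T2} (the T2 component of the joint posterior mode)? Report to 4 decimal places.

The Dirichlet prior is conjugate to the Multinomial likelihood: each posterior αⱼ = prior αⱼ + observed count nⱼ.
Posterior concentration: (38.4, 22.1, 100.2, 43.9), total = 204.6.
Joint mode component: (α_{T2}−1)/(Σα−K) = 21.1/200.6 = 0.1052.

0.1052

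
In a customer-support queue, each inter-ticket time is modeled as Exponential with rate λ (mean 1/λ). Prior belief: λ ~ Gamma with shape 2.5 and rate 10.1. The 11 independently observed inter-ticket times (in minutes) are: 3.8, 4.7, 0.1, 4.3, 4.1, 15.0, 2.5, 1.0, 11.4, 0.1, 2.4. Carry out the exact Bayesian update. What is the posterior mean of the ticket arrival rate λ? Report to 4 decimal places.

0.2269

With a Gamma(shape α, rate β) prior on the exponential rate λ, the posterior after n observations with total T = Σxᵢ is Gamma(α+n, β+T).
Sum of observations T = 49.4 minutes; n = 11.
Posterior: Gamma(2.5+11, 10.1+49.4) = Gamma(13.5, 59.5).
Posterior mean of λ = α/β = 13.5/59.5 = 0.2269.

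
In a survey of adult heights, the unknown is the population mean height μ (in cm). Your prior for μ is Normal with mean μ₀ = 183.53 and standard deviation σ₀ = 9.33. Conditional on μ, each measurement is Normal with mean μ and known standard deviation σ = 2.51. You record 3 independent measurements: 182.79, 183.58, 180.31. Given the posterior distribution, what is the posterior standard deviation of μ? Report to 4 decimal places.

1.4320

For Normal data with known variance σ², a Normal(μ₀, σ₀²) prior on μ is conjugate. Posterior precision = 1/σ₀² + n/σ²; posterior mean is the precision-weighted average of μ₀ and x̄.
σ₀² = 9.33² = 87.0489, σ² = 2.51² = 6.3001; σ² + n·σ₀² = 6.3001 + 3·87.0489 = 267.4468.
Posterior precision = 1/σ₀² + n/σ² = 1/87.0489 + 3/6.3001 = (σ² + n·σ₀²)/(σ₀²σ²) = 267.4468/(87.0489·6.3001); posterior variance σₙ² = σ₀²σ²/(σ² + n·σ₀²) = 87.0489·6.3001/267.4468 = 2.050564.
Posterior SD = √σₙ² = √(87.0489·6.3001/267.4468) = 1.4320.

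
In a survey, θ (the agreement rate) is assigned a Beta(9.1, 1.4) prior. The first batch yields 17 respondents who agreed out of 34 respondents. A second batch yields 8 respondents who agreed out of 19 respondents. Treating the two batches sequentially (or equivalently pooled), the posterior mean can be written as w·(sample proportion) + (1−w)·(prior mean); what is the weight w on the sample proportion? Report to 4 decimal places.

0.8346

The Beta prior is conjugate to a Binomial/Bernoulli likelihood; the update adds successes to α and failures to β.
Total number of respondents: n = 34 + 19 = 53.
Posterior mean = (α₀+k)/(α₀+β₀+n) = [n/(α₀+β₀+n)]·(k/n) + [(α₀+β₀)/(α₀+β₀+n)]·α₀/(α₀+β₀), so only n and the prior enter the weight.
The weight on the data is w = n/(α₀+β₀+n) = 53/(9.1+1.4+53) = 53/63.5 = 0.8346.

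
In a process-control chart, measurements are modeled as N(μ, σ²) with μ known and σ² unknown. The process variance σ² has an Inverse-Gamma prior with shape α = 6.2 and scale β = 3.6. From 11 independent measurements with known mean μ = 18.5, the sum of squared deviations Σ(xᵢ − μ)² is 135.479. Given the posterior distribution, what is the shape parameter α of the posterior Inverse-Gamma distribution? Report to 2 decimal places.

11.70

With known mean μ and an Inverse-Gamma(α, β) prior on σ², the Normal likelihood is conjugate: posterior is Inv-Gamma(α + n/2, β + Σ(xᵢ−μ)²/2).
Posterior: Inv-Gamma(6.2 + 11/2, 3.6 + 135.479/2) = Inv-Gamma(11.70, 71.3395).
Posterior α = 11.70.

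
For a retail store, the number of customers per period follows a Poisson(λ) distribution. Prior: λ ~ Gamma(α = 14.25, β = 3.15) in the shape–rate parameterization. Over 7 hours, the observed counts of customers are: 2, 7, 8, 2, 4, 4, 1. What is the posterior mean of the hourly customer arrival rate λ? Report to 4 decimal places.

With a Gamma(shape α, rate β) prior, the Poisson likelihood is conjugate: the posterior is Gamma(α + ΣXᵢ, β + n).
Sum of counts S = 28 over n = 7 hours.
Posterior: Gamma(α+S, β+n) = Gamma(14.25+28, 3.15+7) = Gamma(42.25, 10.15).
Posterior mean = α/β = 42.25/10.15 = 4.1626.

4.1626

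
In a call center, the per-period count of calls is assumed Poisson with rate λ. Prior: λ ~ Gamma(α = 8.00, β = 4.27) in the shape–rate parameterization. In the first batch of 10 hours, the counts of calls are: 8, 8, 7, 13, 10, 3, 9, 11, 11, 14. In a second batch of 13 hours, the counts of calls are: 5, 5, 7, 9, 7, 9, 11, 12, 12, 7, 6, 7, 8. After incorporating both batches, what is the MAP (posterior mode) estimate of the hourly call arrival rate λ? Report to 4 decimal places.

With a Gamma(shape α, rate β) prior, the Poisson likelihood is conjugate: the posterior is Gamma(α + ΣXᵢ, β + n).
Batch 1: sum of counts S = 94 over n = 10 hours.
After batch 1: Gamma(α+S, β+n) = Gamma(8.00+94, 4.27+10) = Gamma(102.00, 14.27).
Batch 2: sum of counts S = 105 over n = 13 hours.
After batch 2: Gamma(α+S, β+n) = Gamma(102.00+105, 14.27+13) = Gamma(207.00, 27.27).
Mode of Gamma(α,β) for α≥1 is (α−1)/β = 206.00/27.27 = 7.5541.

7.5541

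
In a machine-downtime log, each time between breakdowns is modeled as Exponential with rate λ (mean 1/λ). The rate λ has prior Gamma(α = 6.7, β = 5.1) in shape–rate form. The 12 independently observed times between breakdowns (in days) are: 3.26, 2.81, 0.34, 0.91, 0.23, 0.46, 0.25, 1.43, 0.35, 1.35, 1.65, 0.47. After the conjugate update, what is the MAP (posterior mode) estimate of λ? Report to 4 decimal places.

0.9511

With a Gamma(shape α, rate β) prior on the exponential rate λ, the posterior after n observations with total T = Σxᵢ is Gamma(α+n, β+T).
Sum of observations T = 13.51 days; n = 12.
Posterior: Gamma(6.7+12, 5.1+13.51) = Gamma(18.7, 18.61).
Mode = (α−1)/β = 0.9511.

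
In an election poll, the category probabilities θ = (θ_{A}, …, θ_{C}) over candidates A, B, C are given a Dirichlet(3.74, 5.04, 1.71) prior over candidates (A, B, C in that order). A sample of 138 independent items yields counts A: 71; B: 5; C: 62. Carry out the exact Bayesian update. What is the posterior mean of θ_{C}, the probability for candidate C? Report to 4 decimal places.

The Dirichlet prior is conjugate to the Multinomial likelihood: each posterior αⱼ = prior αⱼ + observed count nⱼ.
Posterior concentration: (74.74, 10.04, 63.71), total = 148.49.
E[θ_{C}|data] = α_{C}/Σα = 63.71/148.49 = 0.4291.

0.4291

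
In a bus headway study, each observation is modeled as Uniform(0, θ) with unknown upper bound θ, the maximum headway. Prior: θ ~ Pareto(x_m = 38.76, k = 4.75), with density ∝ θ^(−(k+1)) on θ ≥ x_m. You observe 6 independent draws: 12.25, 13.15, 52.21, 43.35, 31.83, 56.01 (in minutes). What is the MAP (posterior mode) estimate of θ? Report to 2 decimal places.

A Pareto(scale x_m, shape k) prior on the upper bound θ of Uniform(0, θ) is conjugate: posterior is Pareto(max(x_m, max xᵢ), k + n).
Sample maximum = 56.01; prior scale x_m = 38.76 → posterior scale = max = 56.01.
Posterior shape = 4.75 + 6 = 10.75.
The Pareto density is decreasing on [x_m, ∞), so the mode is x_m = 56.01.

56.01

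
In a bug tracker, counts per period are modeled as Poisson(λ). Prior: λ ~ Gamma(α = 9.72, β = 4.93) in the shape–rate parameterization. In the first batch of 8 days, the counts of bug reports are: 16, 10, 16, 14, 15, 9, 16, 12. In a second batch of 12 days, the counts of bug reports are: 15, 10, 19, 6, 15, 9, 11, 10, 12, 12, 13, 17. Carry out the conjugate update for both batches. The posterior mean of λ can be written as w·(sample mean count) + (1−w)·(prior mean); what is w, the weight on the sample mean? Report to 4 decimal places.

With a Gamma(shape α, rate β) prior, the Poisson likelihood is conjugate: the posterior is Gamma(α + ΣXᵢ, β + n).
Total number of days: n = 8 + 12 = 20.
Posterior mean = (α₀+S)/(β₀+n) = [n/(β₀+n)]·(S/n) + [β₀/(β₀+n)]·(α₀/β₀), so only n and β₀ enter the weight.
Weight on data w = n/(β₀+n) = 20/(4.93+20) = 20/24.93 = 0.8022.

0.8022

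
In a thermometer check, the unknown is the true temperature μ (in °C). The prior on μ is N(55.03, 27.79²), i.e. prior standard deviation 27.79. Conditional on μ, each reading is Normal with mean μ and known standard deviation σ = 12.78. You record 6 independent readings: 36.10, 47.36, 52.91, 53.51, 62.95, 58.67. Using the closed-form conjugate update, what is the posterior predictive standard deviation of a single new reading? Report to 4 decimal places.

13.7704

For Normal data with known variance σ², a Normal(μ₀, σ₀²) prior on μ is conjugate. Posterior precision = 1/σ₀² + n/σ²; posterior mean is the precision-weighted average of μ₀ and x̄.
σ₀² = 27.79² = 772.2841, σ² = 12.78² = 163.3284; σ² + n·σ₀² = 163.3284 + 6·772.2841 = 4797.033.
Posterior precision = 1/σ₀² + n/σ² = 1/772.2841 + 6/163.3284 = (σ² + n·σ₀²)/(σ₀²σ²) = 4797.033/(772.2841·163.3284); posterior variance σₙ² = σ₀²σ²/(σ² + n·σ₀²) = 772.2841·163.3284/4797.033 = 26.294571.
Predictive variance for one new observation = σₙ² + σ² = 772.2841·163.3284/4797.033 + 163.3284 = σ²·(σ₀² + 4797.033)/4797.033 = 163.3284·5569.3171/4797.033 = 189.622971; SD = √(163.3284·5569.3171/4797.033) = 13.7704.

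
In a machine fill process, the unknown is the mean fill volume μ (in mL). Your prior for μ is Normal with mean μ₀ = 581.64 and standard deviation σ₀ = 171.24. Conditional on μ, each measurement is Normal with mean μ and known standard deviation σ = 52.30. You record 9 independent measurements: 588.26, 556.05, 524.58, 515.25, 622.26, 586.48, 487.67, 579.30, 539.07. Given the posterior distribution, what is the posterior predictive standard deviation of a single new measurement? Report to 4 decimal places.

55.1008

For Normal data with known variance σ², a Normal(μ₀, σ₀²) prior on μ is conjugate. Posterior precision = 1/σ₀² + n/σ²; posterior mean is the precision-weighted average of μ₀ and x̄.
σ₀² = 171.24² = 29323.1376, σ² = 52.30² = 2735.29; σ² + n·σ₀² = 2735.29 + 9·29323.1376 = 266643.5284.
Posterior precision = 1/σ₀² + n/σ² = 1/29323.1376 + 9/2735.29 = (σ² + n·σ₀²)/(σ₀²σ²) = 266643.5284/(29323.1376·2735.29); posterior variance σₙ² = σ₀²σ²/(σ² + n·σ₀²) = 29323.1376·2735.29/266643.5284 = 300.803419.
Predictive variance for one new observation = σₙ² + σ² = 29323.1376·2735.29/266643.5284 + 2735.29 = σ²·(σ₀² + 266643.5284)/266643.5284 = 2735.29·295966.666/266643.5284 = 3036.093419; SD = √(2735.29·295966.666/266643.5284) = 55.1008.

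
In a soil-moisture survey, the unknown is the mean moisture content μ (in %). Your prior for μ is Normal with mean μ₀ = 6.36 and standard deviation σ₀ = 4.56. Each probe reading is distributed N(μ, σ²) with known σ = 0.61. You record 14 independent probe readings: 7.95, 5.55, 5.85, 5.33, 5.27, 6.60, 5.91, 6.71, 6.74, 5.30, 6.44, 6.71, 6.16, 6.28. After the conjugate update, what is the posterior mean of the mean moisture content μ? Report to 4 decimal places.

6.2002

For Normal data with known variance σ², a Normal(μ₀, σ₀²) prior on μ is conjugate. Posterior precision = 1/σ₀² + n/σ²; posterior mean is the precision-weighted average of μ₀ and x̄.
Σxᵢ = 7.95 + 5.55 + 5.85 + 5.33 + 5.27 + 6.60 + 5.91 + 6.71 + 6.74 + 5.30 + 6.44 + 6.71 + 6.16 + 6.28 = 86.8, so n·x̄ = 86.8.
σ₀² = 4.56² = 20.7936, σ² = 0.61² = 0.3721; σ² + n·σ₀² = 0.3721 + 14·20.7936 = 291.4825.
Posterior mean = (μ₀/σ₀² + n·x̄/σ²)/(1/σ₀² + n/σ²) = (σ²·μ₀ + σ₀²·n·x̄)/(σ² + n·σ₀²) = (0.3721·6.36 + 20.7936·86.8)/291.4825 = 1807.251036/291.4825 = 6.2002.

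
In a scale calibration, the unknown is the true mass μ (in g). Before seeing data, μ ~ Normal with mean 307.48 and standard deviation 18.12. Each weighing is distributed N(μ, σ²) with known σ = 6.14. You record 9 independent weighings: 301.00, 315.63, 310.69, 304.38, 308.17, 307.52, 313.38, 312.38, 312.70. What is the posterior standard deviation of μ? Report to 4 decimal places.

For Normal data with known variance σ², a Normal(μ₀, σ₀²) prior on μ is conjugate. Posterior precision = 1/σ₀² + n/σ²; posterior mean is the precision-weighted average of μ₀ and x̄.
σ₀² = 18.12² = 328.3344, σ² = 6.14² = 37.6996; σ² + n·σ₀² = 37.6996 + 9·328.3344 = 2992.7092.
Posterior precision = 1/σ₀² + n/σ² = 1/328.3344 + 9/37.6996 = (σ² + n·σ₀²)/(σ₀²σ²) = 2992.7092/(328.3344·37.6996); posterior variance σₙ² = σ₀²σ²/(σ² + n·σ₀²) = 328.3344·37.6996/2992.7092 = 4.136077.
Posterior SD = √σₙ² = √(328.3344·37.6996/2992.7092) = 2.0337.

2.0337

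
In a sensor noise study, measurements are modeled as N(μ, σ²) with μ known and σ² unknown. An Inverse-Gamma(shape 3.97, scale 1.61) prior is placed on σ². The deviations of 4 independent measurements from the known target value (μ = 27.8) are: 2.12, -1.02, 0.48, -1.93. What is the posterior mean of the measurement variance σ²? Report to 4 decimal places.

1.2787

With known mean μ and an Inverse-Gamma(α, β) prior on σ², the Normal likelihood is conjugate: posterior is Inv-Gamma(α + n/2, β + Σ(xᵢ−μ)²/2).
Σ(xᵢ−μ)² = (2.12)² + (-1.02)² + (0.48)² + (-1.93)² = 9.4901.
Posterior: Inv-Gamma(3.97 + 4/2, 1.61 + 9.4901/2) = Inv-Gamma(5.97, 6.35505).
E[σ²|data] = β/(α−1) = 6.35505/4.97 = 1.2787.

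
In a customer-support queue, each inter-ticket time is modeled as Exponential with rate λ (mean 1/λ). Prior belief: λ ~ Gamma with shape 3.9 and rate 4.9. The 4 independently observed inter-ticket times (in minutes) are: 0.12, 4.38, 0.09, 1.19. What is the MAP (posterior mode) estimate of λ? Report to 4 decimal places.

With a Gamma(shape α, rate β) prior on the exponential rate λ, the posterior after n observations with total T = Σxᵢ is Gamma(α+n, β+T).
Sum of observations T = 5.78 minutes; n = 4.
Posterior: Gamma(3.9+4, 4.9+5.78) = Gamma(7.9, 10.68).
Mode = (α−1)/β = 0.6461.

0.6461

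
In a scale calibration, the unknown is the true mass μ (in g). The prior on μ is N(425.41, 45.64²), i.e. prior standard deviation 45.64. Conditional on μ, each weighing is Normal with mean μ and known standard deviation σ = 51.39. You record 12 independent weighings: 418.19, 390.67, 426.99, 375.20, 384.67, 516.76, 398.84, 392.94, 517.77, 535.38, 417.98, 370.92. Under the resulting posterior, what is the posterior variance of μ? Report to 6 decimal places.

For Normal data with known variance σ², a Normal(μ₀, σ₀²) prior on μ is conjugate. Posterior precision = 1/σ₀² + n/σ²; posterior mean is the precision-weighted average of μ₀ and x̄.
σ₀² = 45.64² = 2083.0096, σ² = 51.39² = 2640.9321; σ² + n·σ₀² = 2640.9321 + 12·2083.0096 = 27637.0473.
Posterior precision = 1/σ₀² + n/σ² = 1/2083.0096 + 12/2640.9321 = (σ² + n·σ₀²)/(σ₀²σ²) = 27637.0473/(2083.0096·2640.9321); posterior variance σₙ² = σ₀²σ²/(σ² + n·σ₀²) = 2083.0096·2640.9321/27637.0473 = 199.047563.

199.047563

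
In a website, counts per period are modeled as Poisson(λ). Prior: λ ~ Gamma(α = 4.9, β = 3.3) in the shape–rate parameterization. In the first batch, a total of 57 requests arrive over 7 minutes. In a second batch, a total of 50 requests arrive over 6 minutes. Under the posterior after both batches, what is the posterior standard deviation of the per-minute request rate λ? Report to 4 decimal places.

0.6490

With a Gamma(shape α, rate β) prior, the Poisson likelihood is conjugate: the posterior is Gamma(α + ΣXᵢ, β + n).
After batch 1: Gamma(α+S, β+n) = Gamma(4.9+57, 3.3+7) = Gamma(61.9, 10.3).
After batch 2: Gamma(α+S, β+n) = Gamma(61.9+50, 10.3+6) = Gamma(111.9, 16.3).
SD = √α/β = √111.9/16.3 = 0.6490.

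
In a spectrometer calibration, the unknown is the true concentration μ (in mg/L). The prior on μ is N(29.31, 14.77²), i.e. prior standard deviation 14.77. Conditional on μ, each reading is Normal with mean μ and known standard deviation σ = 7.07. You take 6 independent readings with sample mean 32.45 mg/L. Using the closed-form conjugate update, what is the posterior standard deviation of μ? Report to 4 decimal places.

2.8327

For Normal data with known variance σ², a Normal(μ₀, σ₀²) prior on μ is conjugate. Posterior precision = 1/σ₀² + n/σ²; posterior mean is the precision-weighted average of μ₀ and x̄.
σ₀² = 14.77² = 218.1529, σ² = 7.07² = 49.9849; σ² + n·σ₀² = 49.9849 + 6·218.1529 = 1358.9023.
Posterior precision = 1/σ₀² + n/σ² = 1/218.1529 + 6/49.9849 = (σ² + n·σ₀²)/(σ₀²σ²) = 1358.9023/(218.1529·49.9849); posterior variance σₙ² = σ₀²σ²/(σ² + n·σ₀²) = 218.1529·49.9849/1358.9023 = 8.024382.
Posterior SD = √σₙ² = √(218.1529·49.9849/1358.9023) = 2.8327.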